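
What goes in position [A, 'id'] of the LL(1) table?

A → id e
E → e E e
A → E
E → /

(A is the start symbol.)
To find M[A, 'id'], we find productions for A where 'id' is in the predict set (PREDICT(N → α) = (FIRST(α) \ {ε}) ∪ (FOLLOW(N) if α ⇒* ε)).

Relevant sets:
  FIRST(E) = { '/', 'e' }

A → id e: PREDICT = { 'id' }
  'id' is in predict set, so this production goes in M[A, 'id']
A → E: PREDICT = { '/', 'e' }

M[A, 'id'] = A → id e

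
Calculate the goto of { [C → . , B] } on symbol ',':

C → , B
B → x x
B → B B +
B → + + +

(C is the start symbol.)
GOTO(I, ',') = CLOSURE({ [A → αX.β] : [A → α.Xβ] ∈ I, X = ',' })

Items with dot before ',', with the dot advanced:
  [C → . , B] → [C → , . B]
Closure of the advanced items:
  [C → , . B] has the dot before B: add [B → . x x], [B → . B B +], [B → . + + +]

GOTO = { [B → . + + +], [B → . B B +], [B → . x x], [C → , . B] }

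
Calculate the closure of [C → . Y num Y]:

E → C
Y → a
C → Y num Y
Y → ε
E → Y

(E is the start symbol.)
{ [C → . Y num Y], [Y → . a], [Y → .] }

To compute CLOSURE, for each item [A → α.Bβ] where B is a non-terminal, add [B → .γ] for all productions B → γ; repeat for the newly added items until nothing changes.

Start with: [C → . Y num Y]
  [C → . Y num Y] has the dot before Y: add [Y → . a], [Y → .]
No further items can be added.

CLOSURE = { [C → . Y num Y], [Y → . a], [Y → .] }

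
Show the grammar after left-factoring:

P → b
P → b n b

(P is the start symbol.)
Left-factoring transforms A → αβ₁ | αβ₂ into A → αA' and A' → β₁ | β₂
(α is the longest common prefix among the alternatives). Repeat until
no nonterminal has two alternatives with a common prefix.

Round 1: P has alternatives sharing prefix 'b'. Introduce P': P → b P'
  Add: P' → ε
  Add: P' → n b

No remaining common prefixes — done.

Resulting grammar:
P → b P'
P' → ε
P' → n b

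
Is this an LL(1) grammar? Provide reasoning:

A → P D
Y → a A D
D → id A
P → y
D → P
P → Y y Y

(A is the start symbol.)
A grammar is LL(1) if for each non-terminal N with multiple productions, the predict sets of those productions are pairwise disjoint, where PREDICT(N → α) = (FIRST(α) \ {ε}) ∪ (FOLLOW(N) if α ⇒* ε).

Relevant sets:
  FIRST(P) = { 'a', 'y' }
  FIRST(Y) = { 'a' }

For D:
  PREDICT(D → id A) = { 'id' }
  PREDICT(D → P) = { 'a', 'y' }
For P:
  PREDICT(P → y) = { 'y' }
  PREDICT(P → Y y Y) = { 'a' }
A, Y have a single production, so nothing to check there.

All predict sets are disjoint. The grammar IS LL(1).

Answer: Yes, the grammar is LL(1).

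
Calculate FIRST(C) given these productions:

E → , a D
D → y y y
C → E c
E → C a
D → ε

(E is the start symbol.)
To compute FIRST(C), examine every production with C on the left-hand side, reading each right-hand side left to right until a non-nullable symbol is reached.

FIRST sets of the other non-terminals involved (by the same procedure, iterated to a fixed point):
  FIRST(E) = { ',' }

From C → E c:
  - E is a non-terminal: add FIRST(E) \ {ε} = { ',' }
    E is not nullable, so stop

Collecting: FIRST(C) = { ',' }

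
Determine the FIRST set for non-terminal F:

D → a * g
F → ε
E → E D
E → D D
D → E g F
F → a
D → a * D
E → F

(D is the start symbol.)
To compute FIRST(F), examine every production with F on the left-hand side, reading each right-hand side left to right until a non-nullable symbol is reached.

From F → ε:
  - ε-production, so ε ∈ FIRST(F)
From F → a:
  - a is a terminal: add 'a' and stop

Collecting: FIRST(F) = { 'a', ε }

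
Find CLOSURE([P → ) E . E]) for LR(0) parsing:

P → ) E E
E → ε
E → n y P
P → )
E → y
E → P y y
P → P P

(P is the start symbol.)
{ [E → . P y y], [E → . n y P], [E → . y], [E → .], [P → ) E . E], [P → . ) E E], [P → . )], [P → . P P] }

To compute CLOSURE, for each item [A → α.Bβ] where B is a non-terminal, add [B → .γ] for all productions B → γ; repeat for the newly added items until nothing changes.

Start with: [P → ) E . E]
  [P → ) E . E] has the dot before E: add [E → .], [E → . n y P], [E → . y], [E → . P y y]
  [E → . P y y] has the dot before P: add [P → . ) E E], [P → . )], [P → . P P]
No further items can be added.

CLOSURE = { [E → . P y y], [E → . n y P], [E → . y], [E → .], [P → ) E . E], [P → . ) E E], [P → . )], [P → . P P] }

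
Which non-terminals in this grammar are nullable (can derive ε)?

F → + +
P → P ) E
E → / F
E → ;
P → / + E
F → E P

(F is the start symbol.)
A non-terminal is nullable if it can derive ε (the empty string): either it has an ε-production, or it has a production whose right-hand side consists entirely of nullable non-terminals.

There are no ε-productions, so no non-terminal can derive ε.
No non-terminals are nullable.

Answer: None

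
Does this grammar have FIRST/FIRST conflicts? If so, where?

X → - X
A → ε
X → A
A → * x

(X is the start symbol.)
FIRST sets of the non-terminals at (or reachable through a nullable prefix from) the front of some alternative:
  FIRST(A) = { '*', ε }

Productions for X:
  X → - X: FIRST = { '-' }
  X → A: FIRST = { '*', ε }
Productions for A:
  A → ε: FIRST = { ε }
  A → * x: FIRST = { '*' }

All alternatives of each non-terminal have pairwise disjoint FIRST sets.

Answer: No FIRST/FIRST conflicts.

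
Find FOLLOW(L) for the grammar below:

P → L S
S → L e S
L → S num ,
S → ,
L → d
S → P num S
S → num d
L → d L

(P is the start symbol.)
In P → L S: L is followed by S, add FIRST(S) \ {ε} = { ',', 'd', 'num' }
In S → L e S: L is followed by e S, add FIRST(e S) \ {ε} = { 'e' }
In L → d L: L is at the end; this adds FOLLOW(L) to itself — nothing new

Taking the union: FOLLOW(L) = { ',', 'd', 'e', 'num' }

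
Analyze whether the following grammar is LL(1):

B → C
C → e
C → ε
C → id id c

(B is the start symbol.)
Relevant sets:
  FOLLOW(C) = { $ }

For C:
  PREDICT(C → e) = { 'e' }
  PREDICT(C → ε) = { $ }
  PREDICT(C → id id c) = { 'id' }
B has a single production, so nothing to check there.

All predict sets are disjoint. The grammar IS LL(1).

Answer: Yes, the grammar is LL(1).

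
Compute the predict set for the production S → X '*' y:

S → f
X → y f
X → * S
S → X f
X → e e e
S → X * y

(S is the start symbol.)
PREDICT(S → X '*' y) = (FIRST(RHS) \ {ε}) ∪ (FOLLOW(S) if ε ∈ FIRST(RHS), i.e. RHS ⇒* ε)
FIRST(X) = { '*', 'e', 'y' }
FIRST(X '*' y) = { '*', 'e', 'y' }
ε ∉ FIRST(X '*' y), so FOLLOW(S) is not added.
PREDICT(S → X '*' y) = { '*', 'e', 'y' }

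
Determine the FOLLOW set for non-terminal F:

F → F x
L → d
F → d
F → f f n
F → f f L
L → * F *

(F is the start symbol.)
F is the start symbol, so $ ∈ FOLLOW(F).
In F → F x: F is followed by x, add FIRST(x) \ {ε} = { 'x' }
In L → * F *: F is followed by '*', add FIRST('*') \ {ε} = { '*' }

Taking the union: FOLLOW(F) = { $, '*', 'x' }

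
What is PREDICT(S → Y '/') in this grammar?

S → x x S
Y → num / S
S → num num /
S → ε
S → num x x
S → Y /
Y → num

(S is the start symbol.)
{ 'num' }

PREDICT(S → Y '/') = (FIRST(RHS) \ {ε}) ∪ (FOLLOW(S) if ε ∈ FIRST(RHS), i.e. RHS ⇒* ε)
FIRST(Y) = { 'num' }
FIRST(Y '/') = { 'num' }
ε ∉ FIRST(Y '/'), so FOLLOW(S) is not added.
PREDICT(S → Y '/') = { 'num' }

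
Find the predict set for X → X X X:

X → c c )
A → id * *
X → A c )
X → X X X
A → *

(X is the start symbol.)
{ '*', 'c', 'id' }

PREDICT(X → X X X) = (FIRST(RHS) \ {ε}) ∪ (FOLLOW(X) if ε ∈ FIRST(RHS), i.e. RHS ⇒* ε)
FIRST(X) = { '*', 'c', 'id' }
FIRST(X X X) = { '*', 'c', 'id' }
ε ∉ FIRST(X X X), so FOLLOW(X) is not added.
PREDICT(X → X X X) = { '*', 'c', 'id' }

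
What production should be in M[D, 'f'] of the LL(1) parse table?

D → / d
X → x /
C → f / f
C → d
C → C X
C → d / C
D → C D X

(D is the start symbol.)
D → C D X

To find M[D, 'f'], we find productions for D where 'f' is in the predict set (PREDICT(N → α) = (FIRST(α) \ {ε}) ∪ (FOLLOW(N) if α ⇒* ε)).

Relevant sets:
  FIRST(C) = { 'd', 'f' }

D → / d: PREDICT = { '/' }
D → C D X: PREDICT = { 'd', 'f' }
  'f' is in predict set, so this production goes in M[D, 'f']

M[D, 'f'] = D → C D X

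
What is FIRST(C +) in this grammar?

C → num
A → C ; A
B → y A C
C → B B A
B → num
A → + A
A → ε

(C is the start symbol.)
FIRST sets of the non-terminals involved (from the grammar, by fixed-point iteration):
  FIRST(C) = { 'num', 'y' }

To compute FIRST(C +), process the symbols left to right:
Symbol C is a non-terminal. Add FIRST(C) \ {ε} = { 'num', 'y' }
C is not nullable (ε ∉ FIRST(C)), so stop here.
FIRST(C +) = { 'num', 'y' }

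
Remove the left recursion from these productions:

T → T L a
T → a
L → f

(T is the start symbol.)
T → a T'
T' → L a T'
T' → ε
L → f

T is directly left-recursive. The standard transformation for
  A → A α₁ | ... | A α_m | β₁ | ... | β_n
is
  A  → β₁ A' | ... | β_n A'
  A' → α₁ A' | ... | α_m A' | ε

T → a becomes T → a T'
T → T L a becomes T' → L a T'
Add T' → ε

Productions for other non-terminals are unchanged:
  L → f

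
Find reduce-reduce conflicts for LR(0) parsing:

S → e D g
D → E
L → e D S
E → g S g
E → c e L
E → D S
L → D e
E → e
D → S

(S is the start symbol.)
Augment with S' → S and build the canonical LR(0) collection (I0 = CLOSURE({[S' → . S]}), then GOTO on every symbol after a dot until no new states appear). It has 20 states:
  I0: { [S → . e D g], [S' → . S] }  — shift
  I1: { [S' → S .] }  — accept
  I2: { [D → . E], [D → . S], [E → . D S], [E → . c e L], [E → . e], [E → . g S g], [S → . e D g], [S → e . D g] }  — shift
  I3: { [E → D . S], [S → . e D g], [S → e D . g] }  — shift
  I4: { [D → E .] }  — reduce
  I5: { [D → S .] }  — reduce
  I6: { [E → c . e L] }  — shift
  I7: { [D → . E], [D → . S], [E → . D S], [E → . c e L], [E → . e], [E → . g S g], [E → e .], [S → . e D g], [S → e . D g] }  — shift, reduce
  I8: { [E → g . S g], [S → . e D g] }  — shift
  I9: { [E → g S . g] }  — shift
  I10: { [E → g S g .] }  — reduce
  I11: { [D → . E], [D → . S], [E → . D S], [E → . c e L], [E → . e], [E → . g S g], [E → c e . L], [L → . D e], [L → . e D S], [S → . e D g] }  — shift
  I12: { [E → D . S], [L → D . e], [S → . e D g] }  — shift
  I13: { [E → c e L .] }  — reduce
  I14: { [D → . E], [D → . S], [E → . D S], [E → . c e L], [E → . e], [E → . g S g], [E → e .], [L → e . D S], [S → . e D g], [S → e . D g] }  — shift, reduce
  I15: { [E → D . S], [L → e D . S], [S → . e D g], [S → e D . g] }  — shift
  I16: { [E → D S .], [L → e D S .] }  — 2 reduces
  I17: { [S → e D g .] }  — reduce
  I18: { [E → D S .] }  — reduce
  I19: { [D → . E], [D → . S], [E → . D S], [E → . c e L], [E → . e], [E → . g S g], [L → D e .], [S → . e D g], [S → e . D g] }  — shift, reduce

I16 contains complete items [E → D S .], [L → e D S .] — reduce-reduce conflict.

Answer: Yes — I16: [E → D S .] vs [L → e D S .]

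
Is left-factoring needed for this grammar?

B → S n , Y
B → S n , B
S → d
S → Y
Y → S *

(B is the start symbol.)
Left-factoring is needed when two productions for the same non-terminal
share a common prefix on the right-hand side.

Productions for B:
  B → S n , Y
  B → S n , B
Productions for S:
  S → d
  S → Y

Found common prefix 'S n ,' in productions for B

Answer: Yes, B has productions with common prefix 'S n ,'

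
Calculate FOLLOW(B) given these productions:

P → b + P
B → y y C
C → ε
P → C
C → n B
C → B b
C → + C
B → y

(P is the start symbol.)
{ $, 'b' }

To compute FOLLOW(B), find every occurrence of B on a right-hand side N → α B β: add FIRST(β) \ {ε}, and if β is empty or nullable also add FOLLOW(N). Iterate to a fixed point.

In C → n B: B is at the end, add FOLLOW(C)
In C → B b: B is followed by b, add FIRST(b) \ {ε} = { 'b' }

The FOLLOW sets referred to above (computed the same way, to a fixed point):
  FOLLOW(C) = { $, 'b' }

Taking the union: FOLLOW(B) = { $, 'b' }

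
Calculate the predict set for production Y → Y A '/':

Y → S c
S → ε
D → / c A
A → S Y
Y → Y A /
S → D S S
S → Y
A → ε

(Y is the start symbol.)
PREDICT(Y → Y A '/') = (FIRST(RHS) \ {ε}) ∪ (FOLLOW(Y) if ε ∈ FIRST(RHS), i.e. RHS ⇒* ε)
FIRST(Y) = { '/', 'c' }
FIRST(Y A '/') = { '/', 'c' }
ε ∉ FIRST(Y A '/'), so FOLLOW(Y) is not added.
PREDICT(Y → Y A '/') = { '/', 'c' }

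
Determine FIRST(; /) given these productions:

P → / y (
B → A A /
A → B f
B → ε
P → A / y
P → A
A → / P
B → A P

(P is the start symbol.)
To compute FIRST(; /), process the symbols left to right:
Symbol ; is a terminal. Add ';' and stop.
FIRST(; /) = { ';' }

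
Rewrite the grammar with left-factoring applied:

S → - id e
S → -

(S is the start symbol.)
S → - S'
S' → id e
S' → ε

Left-factoring transforms A → αβ₁ | αβ₂ into A → αA' and A' → β₁ | β₂
(α is the longest common prefix among the alternatives). Repeat until
no nonterminal has two alternatives with a common prefix.

Round 1: S has alternatives sharing prefix '-'. Introduce S': S → - S'
  Add: S' → id e
  Add: S' → ε

No remaining common prefixes — done.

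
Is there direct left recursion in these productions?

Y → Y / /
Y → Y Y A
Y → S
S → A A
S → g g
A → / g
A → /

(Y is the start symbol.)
Yes, Y is left-recursive

Y → Y / /: LEFT RECURSIVE (starts with Y)
Y → Y Y A: LEFT RECURSIVE (starts with Y)
Y → S: starts with S
S → A A: starts with A
S → g g: starts with g
A → / g: starts with '/'
A → /: starts with '/'

The grammar has direct left recursion on: Y.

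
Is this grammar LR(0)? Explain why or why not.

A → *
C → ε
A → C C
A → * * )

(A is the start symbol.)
Augment with A' → A and build the canonical LR(0) collection (I0 = CLOSURE({[A' → . A]}), then GOTO on every symbol after a dot until no new states appear). It has 7 states:
  I0: { [A → . * * )], [A → . *], [A → . C C], [A' → . A], [C → .] }  — shift, reduce
  I1: { [A → * . * )], [A → * .] }  — shift, reduce
  I2: { [A' → A .] }  — accept
  I3: { [A → C . C], [C → .] }  — reduce
  I4: { [A → C C .] }  — reduce
  I5: { [A → * * . )] }  — shift
  I6: { [A → * * ) .] }  — reduce

Conflict in state I0:
  Shift-reduce conflict between [C → .] and [A → . *]
So the grammar is NOT LR(0).

Answer: No. Shift-reduce conflict between [C → .] and [A → . *]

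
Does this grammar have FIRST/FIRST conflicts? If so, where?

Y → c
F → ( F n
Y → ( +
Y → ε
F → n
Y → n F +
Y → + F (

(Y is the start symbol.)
A FIRST/FIRST conflict occurs when two productions N → α and N → β for the same non-terminal have FIRST(α) ∩ FIRST(β) ≠ ∅ (with ε ∈ FIRST of a nullable right-hand side, so two nullable alternatives also conflict).

Productions for Y:
  Y → c: FIRST = { 'c' }
  Y → ( +: FIRST = { '(' }
  Y → ε: FIRST = { ε }
  Y → n F +: FIRST = { 'n' }
  Y → + F (: FIRST = { '+' }
Productions for F:
  F → ( F n: FIRST = { '(' }
  F → n: FIRST = { 'n' }

All alternatives of each non-terminal have pairwise disjoint FIRST sets.

Answer: No FIRST/FIRST conflicts.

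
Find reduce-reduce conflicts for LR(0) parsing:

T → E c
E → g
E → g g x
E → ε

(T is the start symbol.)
No reduce-reduce conflicts

A reduce-reduce conflict occurs when an LR(0) state has two complete items [A → α .] and [B → β .] — both call for a reduction, and with no lookahead the parser cannot choose between them.

Augment with T' → T and build the canonical LR(0) collection (I0 = CLOSURE({[T' → . T]}), then GOTO on every symbol after a dot until no new states appear). It has 7 states:
  I0: { [E → . g g x], [E → . g], [E → .], [T → . E c], [T' → . T] }  — shift, reduce
  I1: { [T → E . c] }  — shift
  I2: { [T' → T .] }  — accept
  I3: { [E → g . g x], [E → g .] }  — shift, reduce
  I4: { [E → g g . x] }  — shift
  I5: { [E → g g x .] }  — reduce
  I6: { [T → E c .] }  — reduce

No state contains more than one complete item.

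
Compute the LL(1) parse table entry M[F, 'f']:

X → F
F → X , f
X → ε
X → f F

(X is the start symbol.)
To find M[F, 'f'], we find productions for F where 'f' is in the predict set (PREDICT(N → α) = (FIRST(α) \ {ε}) ∪ (FOLLOW(N) if α ⇒* ε)).

Relevant sets:
  FIRST(X) = { ',', 'f', ε }

F → X , f: PREDICT = { ',', 'f' }
  'f' is in predict set, so this production goes in M[F, 'f']

M[F, 'f'] = F → X , f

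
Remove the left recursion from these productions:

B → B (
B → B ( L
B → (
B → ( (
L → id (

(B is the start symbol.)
B is directly left-recursive. The standard transformation for
  A → A α₁ | ... | A α_m | β₁ | ... | β_n
is
  A  → β₁ A' | ... | β_n A'
  A' → α₁ A' | ... | α_m A' | ε

B → ( becomes B → ( B'
B → ( ( becomes B → ( ( B'
B → B ( becomes B' → ( B'
B → B ( L becomes B' → ( L B'
Add B' → ε

Productions for other non-terminals are unchanged:
  L → id (

Resulting grammar:
B → ( B'
B → ( ( B'
B' → ( B'
B' → ( L B'
B' → ε
L → id (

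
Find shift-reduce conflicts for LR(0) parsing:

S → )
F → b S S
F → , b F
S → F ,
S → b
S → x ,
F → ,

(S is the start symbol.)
Yes — I2: [F → , .] vs [F → , . b F]; I5: [S → b .] vs [F → . ,]

Augment with S' → S and build the canonical LR(0) collection (I0 = CLOSURE({[S' → . S]}), then GOTO on every symbol after a dot until no new states appear). It has 14 states:
  I0: { [F → . , b F], [F → . ,], [F → . b S S], [S → . )], [S → . F ,], [S → . b], [S → . x ,], [S' → . S] }  — shift
  I1: { [S → ) .] }  — reduce
  I2: { [F → , . b F], [F → , .] }  — shift, reduce
  I3: { [S → F . ,] }  — shift
  I4: { [S' → S .] }  — accept
  I5: { [F → . , b F], [F → . ,], [F → . b S S], [F → b . S S], [S → . )], [S → . F ,], [S → . b], [S → . x ,], [S → b .] }  — shift, reduce
  I6: { [S → x . ,] }  — shift
  I7: { [S → x , .] }  — reduce
  I8: { [F → . , b F], [F → . ,], [F → . b S S], [F → b S . S], [S → . )], [S → . F ,], [S → . b], [S → . x ,] }  — shift
  I9: { [F → b S S .] }  — reduce
  I10: { [S → F , .] }  — reduce
  I11: { [F → , b . F], [F → . , b F], [F → . ,], [F → . b S S] }  — shift
  I12: { [F → , b F .] }  — reduce
  I13: { [F → . , b F], [F → . ,], [F → . b S S], [F → b . S S], [S → . )], [S → . F ,], [S → . b], [S → . x ,] }  — shift

I2 contains reduce item [F → , .] and shift item [F → , . b F] — shift-reduce conflict.
I5 contains reduce item [S → b .] and shift items [F → . ,], [F → . , b F], [F → . b S S], [S → . )], [S → . b], [S → . x ,] — shift-reduce conflict.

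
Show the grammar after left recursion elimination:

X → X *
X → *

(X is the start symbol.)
X → * X'
X' → * X'
X' → ε

X is directly left-recursive. The standard transformation for
  A → A α₁ | ... | A α_m | β₁ | ... | β_n
is
  A  → β₁ A' | ... | β_n A'
  A' → α₁ A' | ... | α_m A' | ε

X → * becomes X → * X'
X → X * becomes X' → * X'
Add X' → ε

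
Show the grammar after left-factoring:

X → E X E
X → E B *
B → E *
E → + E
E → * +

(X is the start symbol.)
Left-factoring transforms A → αβ₁ | αβ₂ into A → αA' and A' → β₁ | β₂
(α is the longest common prefix among the alternatives). Repeat until
no nonterminal has two alternatives with a common prefix.

Round 1: X has alternatives sharing prefix 'E'. Introduce X': X → E X'
  Add: X' → X E
  Add: X' → B *

No remaining common prefixes — done.

Resulting grammar:
X → E X'
X' → X E
X' → B *
B → E *
E → + E
E → * +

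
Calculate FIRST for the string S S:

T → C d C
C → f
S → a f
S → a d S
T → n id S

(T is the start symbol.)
{ 'a' }

FIRST sets of the non-terminals involved (from the grammar, by fixed-point iteration):
  FIRST(S) = { 'a' }

To compute FIRST(S S), process the symbols left to right:
Symbol S is a non-terminal. Add FIRST(S) \ {ε} = { 'a' }
S is not nullable (ε ∉ FIRST(S)), so stop here.
FIRST(S S) = { 'a' }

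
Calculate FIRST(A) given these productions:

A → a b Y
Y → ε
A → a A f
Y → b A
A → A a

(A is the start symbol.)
To compute FIRST(A), examine every production with A on the left-hand side, reading each right-hand side left to right until a non-nullable symbol is reached.

From A → a b Y:
  - a is a terminal: add 'a' and stop
From A → a A f:
  - a is a terminal: add 'a' and stop
From A → A a:
  - A is the symbol being defined: contributes nothing new
    A is not nullable, so stop

Collecting: FIRST(A) = { 'a' }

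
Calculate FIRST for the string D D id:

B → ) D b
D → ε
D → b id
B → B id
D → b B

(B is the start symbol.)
{ 'b', 'id' }

FIRST sets of the non-terminals involved (from the grammar, by fixed-point iteration):
  FIRST(D) = { 'b', ε }

To compute FIRST(D D id), process the symbols left to right:
Symbol D is a non-terminal. Add FIRST(D) \ {ε} = { 'b' }
D is nullable (ε ∈ FIRST(D)), continue to the next symbol.
Symbol D is a non-terminal. Add FIRST(D) \ {ε} = { 'b' }
D is nullable (ε ∈ FIRST(D)), continue to the next symbol.
Symbol id is a terminal. Add 'id' and stop.
FIRST(D D id) = { 'b', 'id' }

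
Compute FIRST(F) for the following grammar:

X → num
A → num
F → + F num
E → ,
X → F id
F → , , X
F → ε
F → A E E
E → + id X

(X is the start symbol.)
FIRST sets of the other non-terminals involved (by the same procedure, iterated to a fixed point):
  FIRST(A) = { 'num' }

From F → + F num:
  - '+' is a terminal: add '+' and stop
From F → , , X:
  - ',' is a terminal: add ',' and stop
From F → ε:
  - ε-production, so ε ∈ FIRST(F)
From F → A E E:
  - A is a non-terminal: add FIRST(A) \ {ε} = { 'num' }
    A is not nullable, so stop

Collecting: FIRST(F) = { '+', ',', 'num', ε }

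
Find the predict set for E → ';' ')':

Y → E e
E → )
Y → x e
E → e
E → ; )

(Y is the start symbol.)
{ ';' }

PREDICT(E → ';' ')') = (FIRST(RHS) \ {ε}) ∪ (FOLLOW(E) if ε ∈ FIRST(RHS), i.e. RHS ⇒* ε)
FIRST(';' ')') = { ';' }
ε ∉ FIRST(';' ')'), so FOLLOW(E) is not added.
PREDICT(E → ';' ')') = { ';' }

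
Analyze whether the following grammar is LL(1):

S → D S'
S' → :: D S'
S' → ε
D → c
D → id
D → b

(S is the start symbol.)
Relevant sets:
  FOLLOW(S') = { $ }

For S':
  PREDICT(S' → :: D S') = { '::' }
  PREDICT(S' → ε) = { $ }
For D:
  PREDICT(D → c) = { 'c' }
  PREDICT(D → id) = { 'id' }
  PREDICT(D → b) = { 'b' }
S has a single production, so nothing to check there.

All predict sets are disjoint. The grammar IS LL(1).

Answer: Yes, the grammar is LL(1).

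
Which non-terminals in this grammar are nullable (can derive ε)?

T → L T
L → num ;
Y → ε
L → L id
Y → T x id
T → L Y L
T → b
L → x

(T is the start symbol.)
{ 'Y' }

ε-productions: Y → ε
So Y is immediately nullable.
No further non-terminal can be added: every production for the remaining non-terminals contains a terminal or a non-nullable non-terminal.
Nullable = { 'Y' }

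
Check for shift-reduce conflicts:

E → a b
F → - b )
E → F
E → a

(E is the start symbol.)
A shift-reduce conflict occurs when an LR(0) state has both:
  - a complete (reduce) item [A → α .] (dot at the end), and
  - a shift item [B → β . c γ] (dot before a terminal).

Augment with E' → E and build the canonical LR(0) collection (I0 = CLOSURE({[E' → . E]}), then GOTO on every symbol after a dot until no new states appear). It has 8 states:
  I0: { [E → . F], [E → . a b], [E → . a], [E' → . E], [F → . - b )] }  — shift
  I1: { [F → - . b )] }  — shift
  I2: { [E' → E .] }  — accept
  I3: { [E → F .] }  — reduce
  I4: { [E → a . b], [E → a .] }  — shift, reduce
  I5: { [E → a b .] }  — reduce
  I6: { [F → - b . )] }  — shift
  I7: { [F → - b ) .] }  — reduce

I4 contains reduce item [E → a .] and shift item [E → a . b] — shift-reduce conflict.

Answer: Yes — I4: [E → a .] vs [E → a . b]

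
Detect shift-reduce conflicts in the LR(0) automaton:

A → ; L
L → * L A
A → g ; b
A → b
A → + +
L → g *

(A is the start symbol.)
A shift-reduce conflict occurs when an LR(0) state has both:
  - a complete (reduce) item [A → α .] (dot at the end), and
  - a shift item [B → β . c γ] (dot before a terminal).

Augment with A' → A and build the canonical LR(0) collection (I0 = CLOSURE({[A' → . A]}), then GOTO on every symbol after a dot until no new states appear). It has 15 states:
  I0: { [A → . + +], [A → . ; L], [A → . b], [A → . g ; b], [A' → . A] }  — shift
  I1: { [A → + . +] }  — shift
  I2: { [A → ; . L], [L → . * L A], [L → . g *] }  — shift
  I3: { [A' → A .] }  — accept
  I4: { [A → b .] }  — reduce
  I5: { [A → g . ; b] }  — shift
  I6: { [A → g ; . b] }  — shift
  I7: { [A → g ; b .] }  — reduce
  I8: { [L → * . L A], [L → . * L A], [L → . g *] }  — shift
  I9: { [A → ; L .] }  — reduce
  I10: { [L → g . *] }  — shift
  I11: { [L → g * .] }  — reduce
  I12: { [A → . + +], [A → . ; L], [A → . b], [A → . g ; b], [L → * L . A] }  — shift
  I13: { [L → * L A .] }  — reduce
  I14: { [A → + + .] }  — reduce

No state contains both a complete item and a shift item.

Answer: No shift-reduce conflicts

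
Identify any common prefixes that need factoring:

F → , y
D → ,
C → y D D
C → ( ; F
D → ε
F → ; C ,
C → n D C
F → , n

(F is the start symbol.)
Left-factoring is needed when two productions for the same non-terminal
share a common prefix on the right-hand side.

Productions for F:
  F → , y
  F → ; C ,
  F → , n
Productions for D:
  D → ,
  D → ε
Productions for C:
  C → y D D
  C → ( ; F
  C → n D C

Found common prefix ',' in productions for F

Answer: Yes, F has productions with common prefix ','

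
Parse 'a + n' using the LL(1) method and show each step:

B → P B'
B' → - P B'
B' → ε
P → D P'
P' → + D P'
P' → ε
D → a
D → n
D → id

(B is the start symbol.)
LL(1) parsing maintains a stack (initially the start symbol over $) and the input. At each step: if the stack top is a terminal, match it against the current input token; if it is a non-terminal N, replace it with the RHS of M[N, lookahead] (the unique production whose predict set contains the lookahead).

Stack is shown with the top on the left.

Stack        Input    Action
----------------------------
B $          a + n $  output B → P B'
P B' $       a + n $  output P → D P'
D P' B' $    a + n $  output D → a
a P' B' $    a + n $  match 'a'
P' B' $      + n $    output P' → + D P'
+ D P' B' $  + n $    match '+'
D P' B' $    n $      output D → n
n P' B' $    n $      match 'n'
P' B' $      $        output P' → ε
B' $         $        output B' → ε
$            $        accept

The string is accepted.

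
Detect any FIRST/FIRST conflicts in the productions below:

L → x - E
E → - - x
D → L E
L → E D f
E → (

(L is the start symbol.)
No FIRST/FIRST conflicts.

A FIRST/FIRST conflict occurs when two productions N → α and N → β for the same non-terminal have FIRST(α) ∩ FIRST(β) ≠ ∅ (with ε ∈ FIRST of a nullable right-hand side, so two nullable alternatives also conflict).

FIRST sets of the non-terminals at (or reachable through a nullable prefix from) the front of some alternative:
  FIRST(E) = { '(', '-' }

Productions for L:
  L → x - E: FIRST = { 'x' }
  L → E D f: FIRST = { '(', '-' }
Productions for E:
  E → - - x: FIRST = { '-' }
  E → (: FIRST = { '(' }
D has only one production, so no FIRST/FIRST conflict is possible there.

All alternatives of each non-terminal have pairwise disjoint FIRST sets.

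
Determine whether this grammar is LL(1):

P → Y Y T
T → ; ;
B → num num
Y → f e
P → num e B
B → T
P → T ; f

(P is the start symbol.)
Yes, the grammar is LL(1).

A grammar is LL(1) if for each non-terminal N with multiple productions, the predict sets of those productions are pairwise disjoint, where PREDICT(N → α) = (FIRST(α) \ {ε}) ∪ (FOLLOW(N) if α ⇒* ε).

Relevant sets:
  FIRST(Y) = { 'f' }
  FIRST(T) = { ';' }

For P:
  PREDICT(P → Y Y T) = { 'f' }
  PREDICT(P → num e B) = { 'num' }
  PREDICT(P → T ';' f) = { ';' }
For B:
  PREDICT(B → num num) = { 'num' }
  PREDICT(B → T) = { ';' }
T, Y have a single production, so nothing to check there.

All predict sets are disjoint. The grammar IS LL(1).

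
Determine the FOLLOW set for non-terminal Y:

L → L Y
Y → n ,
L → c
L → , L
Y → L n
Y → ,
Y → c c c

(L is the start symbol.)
{ $, ',', 'c', 'n' }

To compute FOLLOW(Y), find every occurrence of Y on a right-hand side N → α Y β: add FIRST(β) \ {ε}, and if β is empty or nullable also add FOLLOW(N). Iterate to a fixed point.

In L → L Y: Y is at the end, add FOLLOW(L)

The FOLLOW sets referred to above (computed the same way, to a fixed point):
  FOLLOW(L) = { $, ',', 'c', 'n' }

Taking the union: FOLLOW(Y) = { $, ',', 'c', 'n' }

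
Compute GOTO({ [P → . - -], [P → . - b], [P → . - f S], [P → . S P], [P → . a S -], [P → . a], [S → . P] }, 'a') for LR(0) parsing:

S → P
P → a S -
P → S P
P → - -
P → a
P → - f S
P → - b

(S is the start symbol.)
GOTO(I, 'a') = CLOSURE({ [A → αX.β] : [A → α.Xβ] ∈ I, X = 'a' })

Items with dot before 'a', with the dot advanced:
  [P → . a] → [P → a .]
  [P → . a S -] → [P → a . S -]
Closure of the advanced items:
  [P → a . S -] has the dot before S: add [S → . P]
  [S → . P] has the dot before P: add [P → . a S -], [P → . S P], [P → . - -], [P → . a], [P → . - f S], [P → . - b]

GOTO = { [P → . - -], [P → . - b], [P → . - f S], [P → . S P], [P → . a S -], [P → . a], [P → a . S -], [P → a .], [S → . P] }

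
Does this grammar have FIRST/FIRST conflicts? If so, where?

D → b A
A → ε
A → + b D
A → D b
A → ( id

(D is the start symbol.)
FIRST sets of the non-terminals at (or reachable through a nullable prefix from) the front of some alternative:
  FIRST(D) = { 'b' }

Productions for A:
  A → ε: FIRST = { ε }
  A → + b D: FIRST = { '+' }
  A → D b: FIRST = { 'b' }
  A → ( id: FIRST = { '(' }
D has only one production, so no FIRST/FIRST conflict is possible there.

All alternatives of each non-terminal have pairwise disjoint FIRST sets.

Answer: No FIRST/FIRST conflicts.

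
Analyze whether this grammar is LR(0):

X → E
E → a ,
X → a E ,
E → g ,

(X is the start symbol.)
Augment with X' → X and build the canonical LR(0) collection (I0 = CLOSURE({[X' → . X]}), then GOTO on every symbol after a dot until no new states appear). It has 10 states:
  I0: { [E → . a ,], [E → . g ,], [X → . E], [X → . a E ,], [X' → . X] }  — shift
  I1: { [X → E .] }  — reduce
  I2: { [X' → X .] }  — accept
  I3: { [E → . a ,], [E → . g ,], [E → a . ,], [X → a . E ,] }  — shift
  I4: { [E → g . ,] }  — shift
  I5: { [E → g , .] }  — reduce
  I6: { [E → a , .] }  — reduce
  I7: { [X → a E . ,] }  — shift
  I8: { [E → a . ,] }  — shift
  I9: { [X → a E , .] }  — reduce

Every state is either a pure shift/goto state or contains exactly one complete item and nothing to shift — no conflicts. The grammar is LR(0).

Answer: Yes, the grammar is LR(0)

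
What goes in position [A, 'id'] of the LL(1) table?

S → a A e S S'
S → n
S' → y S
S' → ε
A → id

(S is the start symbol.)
To find M[A, 'id'], we find productions for A where 'id' is in the predict set (PREDICT(N → α) = (FIRST(α) \ {ε}) ∪ (FOLLOW(N) if α ⇒* ε)).

A → id: PREDICT = { 'id' }
  'id' is in predict set, so this production goes in M[A, 'id']

M[A, 'id'] = A → id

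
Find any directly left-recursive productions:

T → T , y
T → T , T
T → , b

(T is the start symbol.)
Direct left recursion occurs when N → N α for some non-terminal N (the right-hand side begins with the left-hand side itself).

T → T , y: LEFT RECURSIVE (starts with T)
T → T , T: LEFT RECURSIVE (starts with T)
T → , b: starts with ','

The grammar has direct left recursion on: T.

Answer: Yes, T is left-recursive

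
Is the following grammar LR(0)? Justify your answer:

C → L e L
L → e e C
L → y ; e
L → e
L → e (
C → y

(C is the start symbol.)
A grammar is LR(0) if no state in the canonical LR(0) collection has:
  - both a shift item (dot before a terminal) and a complete item (shift-reduce conflict), or
  - two or more complete items (reduce-reduce conflict; the accept item [C' → C .] counts as a complete item here).

Augment with C' → C and build the canonical LR(0) collection (I0 = CLOSURE({[C' → . C]}), then GOTO on every symbol after a dot until no new states appear). It has 13 states:
  I0: { [C → . L e L], [C → . y], [C' → . C], [L → . e (], [L → . e e C], [L → . e], [L → . y ; e] }  — shift
  I1: { [C' → C .] }  — accept
  I2: { [C → L . e L] }  — shift
  I3: { [L → e . (], [L → e . e C], [L → e .] }  — shift, reduce
  I4: { [C → y .], [L → y . ; e] }  — shift, reduce
  I5: { [L → y ; . e] }  — shift
  I6: { [L → y ; e .] }  — reduce
  I7: { [L → e ( .] }  — reduce
  I8: { [C → . L e L], [C → . y], [L → . e (], [L → . e e C], [L → . e], [L → . y ; e], [L → e e . C] }  — shift
  I9: { [L → e e C .] }  — reduce
  I10: { [C → L e . L], [L → . e (], [L → . e e C], [L → . e], [L → . y ; e] }  — shift
  I11: { [C → L e L .] }  — reduce
  I12: { [L → y . ; e] }  — shift

Conflict in state I3:
  Shift-reduce conflict between [L → e .] and [L → e . (]
So the grammar is NOT LR(0).

Answer: No. Shift-reduce conflict between [L → e .] and [L → e . (]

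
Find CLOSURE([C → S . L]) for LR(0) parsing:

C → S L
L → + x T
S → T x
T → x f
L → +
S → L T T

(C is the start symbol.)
{ [C → S . L], [L → . + x T], [L → . +] }

Start with: [C → S . L]
  [C → S . L] has the dot before L: add [L → . + x T], [L → . +]
No further items can be added.

CLOSURE = { [C → S . L], [L → . + x T], [L → . +] }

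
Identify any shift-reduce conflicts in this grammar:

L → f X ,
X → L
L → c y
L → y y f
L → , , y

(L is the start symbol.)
Augment with L' → L and build the canonical LR(0) collection (I0 = CLOSURE({[L' → . L]}), then GOTO on every symbol after a dot until no new states appear). It has 14 states:
  I0: { [L → . , , y], [L → . c y], [L → . f X ,], [L → . y y f], [L' → . L] }  — shift
  I1: { [L → , . , y] }  — shift
  I2: { [L' → L .] }  — accept
  I3: { [L → c . y] }  — shift
  I4: { [L → . , , y], [L → . c y], [L → . f X ,], [L → . y y f], [L → f . X ,], [X → . L] }  — shift
  I5: { [L → y . y f] }  — shift
  I6: { [L → y y . f] }  — shift
  I7: { [L → y y f .] }  — reduce
  I8: { [X → L .] }  — reduce
  I9: { [L → f X . ,] }  — shift
  I10: { [L → f X , .] }  — reduce
  I11: { [L → c y .] }  — reduce
  I12: { [L → , , . y] }  — shift
  I13: { [L → , , y .] }  — reduce

No state contains both a complete item and a shift item.

Answer: No shift-reduce conflicts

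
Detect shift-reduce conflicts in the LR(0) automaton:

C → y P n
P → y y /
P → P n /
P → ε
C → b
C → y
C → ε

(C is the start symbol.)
Augment with C' → C and build the canonical LR(0) collection (I0 = CLOSURE({[C' → . C]}), then GOTO on every symbol after a dot until no new states appear). It has 10 states:
  I0: { [C → . b], [C → . y P n], [C → . y], [C → .], [C' → . C] }  — shift, reduce
  I1: { [C' → C .] }  — accept
  I2: { [C → b .] }  — reduce
  I3: { [C → y . P n], [C → y .], [P → . P n /], [P → . y y /], [P → .] }  — shift, 2 reduces
  I4: { [C → y P . n], [P → P . n /] }  — shift
  I5: { [P → y . y /] }  — shift
  I6: { [P → y y . /] }  — shift
  I7: { [P → y y / .] }  — reduce
  I8: { [C → y P n .], [P → P n . /] }  — shift, reduce
  I9: { [P → P n / .] }  — reduce

I0 contains reduce item [C → .] and shift items [C → . b], [C → . y], [C → . y P n] — shift-reduce conflict.
I3 contains reduce items [C → y .], [P → .] and shift item [P → . y y /] — shift-reduce conflict.
I8 contains reduce item [C → y P n .] and shift item [P → P n . /] — shift-reduce conflict.

Answer: Yes — I0: [C → .] vs [C → . b]; I3: [C → y .] vs [P → . y y /]; I8: [C → y P n .] vs [P → P n . /]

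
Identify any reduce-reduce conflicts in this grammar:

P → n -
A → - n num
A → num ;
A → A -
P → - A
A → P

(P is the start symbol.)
A reduce-reduce conflict occurs when an LR(0) state has two complete items [A → α .] and [B → β .] — both call for a reduction, and with no lookahead the parser cannot choose between them.

Augment with P' → P and build the canonical LR(0) collection (I0 = CLOSURE({[P' → . P]}), then GOTO on every symbol after a dot until no new states appear). It has 13 states:
  I0: { [P → . - A], [P → . n -], [P' → . P] }  — shift
  I1: { [A → . - n num], [A → . A -], [A → . P], [A → . num ;], [P → - . A], [P → . - A], [P → . n -] }  — shift
  I2: { [P' → P .] }  — accept
  I3: { [P → n . -] }  — shift
  I4: { [P → n - .] }  — reduce
  I5: { [A → - . n num], [A → . - n num], [A → . A -], [A → . P], [A → . num ;], [P → - . A], [P → . - A], [P → . n -] }  — shift
  I6: { [A → A . -], [P → - A .] }  — shift, reduce
  I7: { [A → P .] }  — reduce
  I8: { [A → num . ;] }  — shift
  I9: { [A → num ; .] }  — reduce
  I10: { [A → A - .] }  — reduce
  I11: { [A → - n . num], [P → n . -] }  — shift
  I12: { [A → - n num .] }  — reduce

No state contains more than one complete item.

Answer: No reduce-reduce conflicts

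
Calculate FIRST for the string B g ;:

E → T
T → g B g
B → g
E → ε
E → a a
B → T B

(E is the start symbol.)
FIRST sets of the non-terminals involved (from the grammar, by fixed-point iteration):
  FIRST(B) = { 'g' }

To compute FIRST(B g ;), process the symbols left to right:
Symbol B is a non-terminal. Add FIRST(B) \ {ε} = { 'g' }
B is not nullable (ε ∉ FIRST(B)), so stop here.
FIRST(B g ;) = { 'g' }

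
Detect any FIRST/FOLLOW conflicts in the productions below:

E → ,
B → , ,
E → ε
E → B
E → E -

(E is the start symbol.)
A FIRST/FOLLOW conflict occurs when a non-terminal N has a nullable alternative N → β (β ⇒* ε) and another alternative N → α with FIRST(α) ∩ FOLLOW(N) ≠ ∅: on such a lookahead the parser cannot decide between expanding α and letting N vanish via β.

Nullable non-terminals: E.
FIRST sets used below: FIRST(B) = { ',' }, FIRST(E) = { ',', '-', ε }

E: nullable alternative(s) E → ε; FOLLOW(E) = { $, '-' }
  E → ,: FIRST \ {ε} = { ',' } — disjoint from FOLLOW(E)
  E → ε: FIRST \ {ε} = { } — this is the only nullable alternative, skip
  E → B: FIRST \ {ε} = { ',' } — disjoint from FOLLOW(E)
  E → E -: FIRST \ {ε} = { ',', '-' } — overlaps FOLLOW(E) on { '-' }: CONFLICT

B has no nullable alternative, so no FIRST/FOLLOW check is needed there.

So the grammar has 1 FIRST/FOLLOW conflict (marked CONFLICT above).

Answer: Yes. E → E '-' with FOLLOW(E) on { '-' }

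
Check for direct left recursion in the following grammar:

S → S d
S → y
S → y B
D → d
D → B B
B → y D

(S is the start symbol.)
Yes, S is left-recursive

Direct left recursion occurs when N → N α for some non-terminal N (the right-hand side begins with the left-hand side itself).

S → S d: LEFT RECURSIVE (starts with S)
S → y: starts with y
S → y B: starts with y
D → d: starts with d
D → B B: starts with B
B → y D: starts with y

The grammar has direct left recursion on: S.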